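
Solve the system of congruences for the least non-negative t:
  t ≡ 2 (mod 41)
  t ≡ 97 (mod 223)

Combine the congruences pairwise.
From t ≡ 2 (mod 41) write t = 2 + 41s. Substituting into t ≡ 97 (mod 223) gives 41s ≡ 95 (mod 223), and since 41⁻¹ ≡ 136 (mod 223), s ≡ 209. Hence t ≡ 2 + 41·209 = 8571 (mod 9143).

8571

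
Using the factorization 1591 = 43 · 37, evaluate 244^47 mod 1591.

Mod 43: 244 ≡ 29; by Fermat, exponent reduces to 47 mod 42 = 5; 29^5 ≡ 20 (mod 43).
Mod 37: 244 ≡ 22; by Fermat, exponent reduces to 47 mod 36 = 11; 22^11 ≡ 18 (mod 37).
Combine by CRT: x ≡ 20 (mod 43), x ≡ 18 (mod 37) ⇒ x ≡ 536 (mod 1591).

536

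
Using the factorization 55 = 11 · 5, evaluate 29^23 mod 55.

Mod 11: 29 ≡ 7; by Fermat, exponent reduces to 23 mod 10 = 3; 7^3 ≡ 2 (mod 11).
Mod 5: 29 ≡ 4; by Fermat, exponent reduces to 23 mod 4 = 3; 4^3 ≡ 4 (mod 5).
Combine by CRT: x ≡ 2 (mod 11), x ≡ 4 (mod 5) ⇒ x ≡ 24 (mod 55).

24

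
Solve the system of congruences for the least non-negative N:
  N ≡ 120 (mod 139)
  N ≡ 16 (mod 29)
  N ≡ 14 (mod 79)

The moduli are pairwise coprime; M = 139·29·79 = 318449.
M/139 = 2291; 2291 ≡ 67 (mod 139); 67·83 ≡ 1, so inverse 83.
M/29 = 10981; 10981 ≡ 19 (mod 29); 19·26 ≡ 1, so inverse 26.
M/79 = 4031; 4031 ≡ 2 (mod 79); 2·40 ≡ 1, so inverse 40.
N ≡ 120·2291·83 + 16·10981·26 + 14·4031·40 = 29643816.
29643816 mod 318449 = 28059.

28059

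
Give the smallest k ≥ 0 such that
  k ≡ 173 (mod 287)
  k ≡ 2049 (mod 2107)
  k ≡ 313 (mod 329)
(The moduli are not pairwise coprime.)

3232080

Combine the congruences pairwise.
gcd(287, 2107) = 7 and 7 | (2049 − 173), so the pair is consistent; merging gives k ≡ 35761 (mod 86387), where 86387 = lcm(287, 2107).
gcd(86387, 329) = 7 and 7 | (313 − 35761), so the pair is consistent; merging gives k ≡ 3232080 (mod 4060189), where 4060189 = lcm(86387, 329).
The solution is unique modulo lcm(287, 2107, 329) = 4060189.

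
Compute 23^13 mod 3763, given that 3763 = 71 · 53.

1454

Mod 71: 23 ≡ 23; 23^13 ≡ 34 (mod 71).
Mod 53: 23 ≡ 23; 23^13 ≡ 23 (mod 53).
Combine by CRT: x ≡ 34 (mod 71), x ≡ 23 (mod 53) ⇒ x ≡ 1454 (mod 3763).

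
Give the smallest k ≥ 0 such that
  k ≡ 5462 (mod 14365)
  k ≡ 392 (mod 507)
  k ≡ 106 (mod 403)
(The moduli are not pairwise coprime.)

867362

Combine the congruences pairwise.
gcd(14365, 507) = 169 and 169 | (392 − 5462), so the pair is consistent; merging gives k ≡ 5462 (mod 43095), where 43095 = lcm(14365, 507).
gcd(43095, 403) = 13 and 13 | (106 − 5462), so the pair is consistent; merging gives k ≡ 867362 (mod 1335945), where 1335945 = lcm(43095, 403).
The solution is unique modulo lcm(14365, 507, 403) = 1335945.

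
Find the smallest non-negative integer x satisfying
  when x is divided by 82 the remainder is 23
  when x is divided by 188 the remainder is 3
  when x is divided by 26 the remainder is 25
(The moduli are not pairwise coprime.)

Combine the congruences pairwise.
gcd(82, 188) = 2 and 2 | (3 − 23), so the pair is consistent; merging gives x ≡ 6583 (mod 7708), where 7708 = lcm(82, 188).
gcd(7708, 26) = 2 and 2 | (25 − 6583), so the pair is consistent; merging gives x ≡ 52831 (mod 100204), where 100204 = lcm(7708, 26).
The solution is unique modulo lcm(82, 188, 26) = 100204.

52831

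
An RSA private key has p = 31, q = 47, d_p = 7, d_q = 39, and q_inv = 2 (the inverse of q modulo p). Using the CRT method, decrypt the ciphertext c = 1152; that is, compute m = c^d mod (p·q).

222

m₁ = c^(d_p) mod p: c ≡ 5 (mod 31), and 5^7 mod 31 = 5.
m₂ = c^(d_q) mod q: c ≡ 24 (mod 47), and 24^39 mod 47 = 34.
h = q_inv·(m₁ − m₂) mod p = 2·(5 − 34) mod 31 = 4.
m = m₂ + h·q = 34 + 4·47 = 222.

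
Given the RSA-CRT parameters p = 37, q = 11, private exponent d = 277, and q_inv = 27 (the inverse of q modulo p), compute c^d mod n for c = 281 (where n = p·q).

294

d_p = d mod (p−1) = 277 mod 36 = 25; d_q = d mod (q−1) = 7.
m₁ = c^(d_p) mod p: c ≡ 22 (mod 37), and 22^25 mod 37 = 35.
m₂ = c^(d_q) mod q: c ≡ 6 (mod 11), and 6^7 mod 11 = 8.
h = q_inv·(m₁ − m₂) mod p = 27·(35 − 8) mod 37 = 26.
m = m₂ + h·q = 8 + 26·11 = 294.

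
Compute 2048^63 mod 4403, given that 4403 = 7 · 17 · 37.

253

Mod 7: 2048 ≡ 4; by Fermat, exponent reduces to 63 mod 6 = 3; 4^3 ≡ 1 (mod 7).
Mod 17: 2048 ≡ 8; by Fermat, exponent reduces to 63 mod 16 = 15; 8^15 ≡ 15 (mod 17).
Mod 37: 2048 ≡ 13; by Fermat, exponent reduces to 63 mod 36 = 27; 13^27 ≡ 31 (mod 37).
Combine by CRT: x ≡ 1 (mod 7), x ≡ 15 (mod 17), x ≡ 31 (mod 37) ⇒ x ≡ 253 (mod 4403).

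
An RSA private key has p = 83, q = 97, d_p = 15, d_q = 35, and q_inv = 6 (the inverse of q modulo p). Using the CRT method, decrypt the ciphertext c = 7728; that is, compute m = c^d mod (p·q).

3911

m₁ = c^(d_p) mod p: c ≡ 9 (mod 83), and 9^15 mod 83 = 10.
m₂ = c^(d_q) mod q: c ≡ 65 (mod 97), and 65^35 mod 97 = 31.
h = q_inv·(m₁ − m₂) mod p = 6·(10 − 31) mod 83 = 40.
m = m₂ + h·q = 31 + 40·97 = 3911.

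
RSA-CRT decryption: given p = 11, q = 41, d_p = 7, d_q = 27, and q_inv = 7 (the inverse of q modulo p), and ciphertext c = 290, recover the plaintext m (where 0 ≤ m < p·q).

m₁ = c^(d_p) mod p: c ≡ 4 (mod 11), and 4^7 mod 11 = 5.
m₂ = c^(d_q) mod q: c ≡ 3 (mod 41), and 3^27 mod 41 = 27.
h = q_inv·(m₁ − m₂) mod p = 7·(5 − 27) mod 11 = 0.
m = m₂ + h·q = 27 + 0·41 = 27.

27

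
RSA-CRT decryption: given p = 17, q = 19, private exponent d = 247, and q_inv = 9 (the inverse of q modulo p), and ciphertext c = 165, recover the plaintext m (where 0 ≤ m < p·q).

262

d_p = d mod (p−1) = 247 mod 16 = 7; d_q = d mod (q−1) = 13.
m₁ = c^(d_p) mod p: c ≡ 12 (mod 17), and 12^7 mod 17 = 7.
m₂ = c^(d_q) mod q: c ≡ 13 (mod 19), and 13^13 mod 19 = 15.
h = q_inv·(m₁ − m₂) mod p = 9·(7 − 15) mod 17 = 13.
m = m₂ + h·q = 15 + 13·19 = 262.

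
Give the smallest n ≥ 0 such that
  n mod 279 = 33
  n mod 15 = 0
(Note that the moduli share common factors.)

Combine the congruences pairwise.
gcd(279, 15) = 3 and 3 | (0 − 33), so the pair is consistent; merging gives n ≡ 870 (mod 1395), where 1395 = lcm(279, 15).
The solution is unique modulo lcm(279, 15) = 1395.

870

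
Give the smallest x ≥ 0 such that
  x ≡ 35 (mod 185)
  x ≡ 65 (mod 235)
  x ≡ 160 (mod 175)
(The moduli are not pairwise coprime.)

gcd(185, 235) = 5 and 5 | (65 − 35), so the pair is consistent; merging gives x ≡ 6880 (mod 8695), where 8695 = lcm(185, 235).
gcd(8695, 175) = 5 and 5 | (160 − 6880), so the pair is consistent; merging gives x ≡ 128610 (mod 304325), where 304325 = lcm(8695, 175).
The solution is unique modulo lcm(185, 235, 175) = 304325.

128610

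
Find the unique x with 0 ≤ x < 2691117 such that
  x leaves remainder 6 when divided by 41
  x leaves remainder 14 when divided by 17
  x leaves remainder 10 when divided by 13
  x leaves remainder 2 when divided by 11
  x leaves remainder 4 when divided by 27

The moduli are pairwise coprime; N = 41·17·13·11·27 = 2691117.
N/41 = 65637; 65637 ≡ 37 (mod 41); 37·10 ≡ 1, so inverse 10.
N/17 = 158301; 158301 ≡ 14 (mod 17); 14·11 ≡ 1, so inverse 11.
N/13 = 207009; 207009 ≡ 10 (mod 13); 10·4 ≡ 1, so inverse 4.
N/11 = 244647; 244647 ≡ 7 (mod 11); 7·8 ≡ 1, so inverse 8.
N/27 = 99671; 99671 ≡ 14 (mod 27); 14·2 ≡ 1, so inverse 2.
x ≡ 6·65637·10 + 14·158301·11 + 10·207009·4 + 2·244647·8 + 4·99671·2 = 41308654.
41308654 mod 2691117 = 941899.

941899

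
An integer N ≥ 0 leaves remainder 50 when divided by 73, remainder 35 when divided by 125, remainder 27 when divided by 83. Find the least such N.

132910

The moduli are pairwise coprime; M = 73·125·83 = 757375.
M/73 = 10375; 10375 ≡ 9 (mod 73); 9·65 ≡ 1, so inverse 65.
M/125 = 6059; 6059 ≡ 59 (mod 125); 59·89 ≡ 1, so inverse 89.
M/83 = 9125; 9125 ≡ 78 (mod 83); 78·33 ≡ 1, so inverse 33.
N ≡ 50·10375·65 + 35·6059·89 + 27·9125·33 = 60722910.
60722910 mod 757375 = 132910.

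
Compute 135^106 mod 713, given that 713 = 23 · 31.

485

Mod 23: 135 ≡ 20; by Fermat, exponent reduces to 106 mod 22 = 18; 20^18 ≡ 2 (mod 23).
Mod 31: 135 ≡ 11; by Fermat, exponent reduces to 106 mod 30 = 16; 11^16 ≡ 20 (mod 31).
Combine by CRT: x ≡ 2 (mod 23), x ≡ 20 (mod 31) ⇒ x ≡ 485 (mod 713).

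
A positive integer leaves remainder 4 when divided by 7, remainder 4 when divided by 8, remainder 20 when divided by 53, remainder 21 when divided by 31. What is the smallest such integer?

1292

Combine the congruences pairwise.
From t ≡ 4 (mod 7) write t = 4 + 7s. Substituting into t ≡ 4 (mod 8) gives 7s ≡ 0 (mod 8), and since 7⁻¹ ≡ 7 (mod 8), s ≡ 0. Hence t ≡ 4 + 7·0 = 4 (mod 56).
From t ≡ 4 (mod 56) write t = 4 + 56s. Substituting into t ≡ 20 (mod 53) gives 56s ≡ 16 (mod 53), and since 3⁻¹ ≡ 18 (mod 53), s ≡ 23. Hence t ≡ 4 + 56·23 = 1292 (mod 2968).
From t ≡ 1292 (mod 2968) write t = 1292 + 2968s. Substituting into t ≡ 21 (mod 31) gives 2968s ≡ 0 (mod 31), and since 23⁻¹ ≡ 27 (mod 31), s ≡ 0. Hence t ≡ 1292 + 2968·0 = 1292 (mod 92008).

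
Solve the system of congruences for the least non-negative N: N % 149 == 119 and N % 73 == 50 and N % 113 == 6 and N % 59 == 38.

21837708

From N ≡ 119 (mod 149) write N = 119 + 149t. Substituting into N ≡ 50 (mod 73) gives 149t ≡ 4 (mod 73), and since 3⁻¹ ≡ 49 (mod 73), t ≡ 50. Hence N ≡ 119 + 149·50 = 7569 (mod 10877).
From N ≡ 7569 (mod 10877) write N = 7569 + 10877t. Substituting into N ≡ 6 (mod 113) gives 10877t ≡ 8 (mod 113), and since 29⁻¹ ≡ 39 (mod 113), t ≡ 86. Hence N ≡ 7569 + 10877·86 = 942991 (mod 1229101).
From N ≡ 942991 (mod 1229101) write N = 942991 + 1229101t. Substituting into N ≡ 38 (mod 59) gives 1229101t ≡ 44 (mod 59), and since 13⁻¹ ≡ 50 (mod 59), t ≡ 17. Hence N ≡ 942991 + 1229101·17 = 21837708 (mod 72516959).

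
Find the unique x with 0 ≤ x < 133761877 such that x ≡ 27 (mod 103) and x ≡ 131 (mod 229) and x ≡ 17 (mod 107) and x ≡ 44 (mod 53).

70782657

The moduli are pairwise coprime; N = 103·229·107·53 = 133761877.
N/103 = 1298659; 1298659 ≡ 35 (mod 103); 35·53 ≡ 1, so inverse 53.
N/229 = 584113; 584113 ≡ 163 (mod 229); 163·170 ≡ 1, so inverse 170.
N/107 = 1250111; 1250111 ≡ 30 (mod 107); 30·25 ≡ 1, so inverse 25.
N/53 = 2523809; 2523809 ≡ 2 (mod 53); 2·27 ≡ 1, so inverse 27.
x ≡ 27·1298659·53 + 131·584113·170 + 17·1250111·25 + 44·2523809·27 = 18396159806.
18396159806 mod 133761877 = 70782657.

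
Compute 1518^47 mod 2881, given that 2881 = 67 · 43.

Mod 67: 1518 ≡ 44; 44^47 ≡ 46 (mod 67).
Mod 43: 1518 ≡ 13; by Fermat, exponent reduces to 47 mod 42 = 5; 13^5 ≡ 31 (mod 43).
Combine by CRT: x ≡ 46 (mod 67), x ≡ 31 (mod 43) ⇒ x ≡ 2525 (mod 2881).

2525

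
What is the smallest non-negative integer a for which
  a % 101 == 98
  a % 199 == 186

Combine the congruences pairwise.
From a ≡ 98 (mod 101) write a = 98 + 101t. Substituting into a ≡ 186 (mod 199) gives 101t ≡ 88 (mod 199), and since 101⁻¹ ≡ 67 (mod 199), t ≡ 125. Hence a ≡ 98 + 101·125 = 12723 (mod 20099).

12723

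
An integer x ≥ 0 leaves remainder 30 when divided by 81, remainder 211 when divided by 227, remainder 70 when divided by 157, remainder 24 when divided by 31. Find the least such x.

Combine the congruences pairwise.
From x ≡ 30 (mod 81) write x = 30 + 81t. Substituting into x ≡ 211 (mod 227) gives 81t ≡ 181 (mod 227), and since 81⁻¹ ≡ 213 (mod 227), t ≡ 190. Hence x ≡ 30 + 81·190 = 15420 (mod 18387).
From x ≡ 15420 (mod 18387) write x = 15420 + 18387t. Substituting into x ≡ 70 (mod 157) gives 18387t ≡ 36 (mod 157), and since 18⁻¹ ≡ 96 (mod 157), t ≡ 2. Hence x ≡ 15420 + 18387·2 = 52194 (mod 2886759).
From x ≡ 52194 (mod 2886759) write x = 52194 + 2886759t. Substituting into x ≡ 24 (mod 31) gives 2886759t ≡ 3 (mod 31), and since 8⁻¹ ≡ 4 (mod 31), t ≡ 12. Hence x ≡ 52194 + 2886759·12 = 34693302 (mod 89489529).

34693302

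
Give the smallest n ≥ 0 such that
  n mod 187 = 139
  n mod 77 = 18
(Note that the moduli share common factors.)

gcd(187, 77) = 11 and 11 | (18 − 139), so the pair is consistent; merging gives n ≡ 326 (mod 1309), where 1309 = lcm(187, 77).
The solution is unique modulo lcm(187, 77) = 1309.

326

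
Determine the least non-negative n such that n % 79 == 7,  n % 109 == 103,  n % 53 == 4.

239140

The moduli are pairwise coprime; M = 79·109·53 = 456383.
M/79 = 5777; 5777 ≡ 10 (mod 79); 10·8 ≡ 1, so inverse 8.
M/109 = 4187; 4187 ≡ 45 (mod 109); 45·63 ≡ 1, so inverse 63.
M/53 = 8611; 8611 ≡ 25 (mod 53); 25·17 ≡ 1, so inverse 17.
n ≡ 7·5777·8 + 103·4187·63 + 4·8611·17 = 28078503.
28078503 mod 456383 = 239140.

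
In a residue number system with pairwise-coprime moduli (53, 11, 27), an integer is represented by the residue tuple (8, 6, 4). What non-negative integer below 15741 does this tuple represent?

8806

The moduli are pairwise coprime; N = 53·11·27 = 15741.
N/53 = 297; 297 ≡ 32 (mod 53); 32·5 ≡ 1, so inverse 5.
N/11 = 1431; 1431 ≡ 1 (mod 11), inverse 1.
N/27 = 583; 583 ≡ 16 (mod 27); 16·22 ≡ 1, so inverse 22.
x ≡ 8·297·5 + 6·1431·1 + 4·583·22 = 71770.
71770 mod 15741 = 8806.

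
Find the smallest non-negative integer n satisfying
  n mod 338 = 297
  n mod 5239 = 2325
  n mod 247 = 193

Combine the congruences pairwise.
gcd(338, 5239) = 169 and 169 | (2325 − 297), so the pair is consistent; merging gives n ≡ 2325 (mod 10478), where 10478 = lcm(338, 5239).
gcd(10478, 247) = 13 and 13 | (193 − 2325), so the pair is consistent; merging gives n ≡ 86149 (mod 199082), where 199082 = lcm(10478, 247).
The solution is unique modulo lcm(338, 5239, 247) = 199082.

86149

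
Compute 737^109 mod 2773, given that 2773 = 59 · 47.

Mod 59: 737 ≡ 29; by Fermat, exponent reduces to 109 mod 58 = 51; 29^51 ≡ 49 (mod 59).
Mod 47: 737 ≡ 32; by Fermat, exponent reduces to 109 mod 46 = 17; 32^17 ≡ 18 (mod 47).
Combine by CRT: x ≡ 49 (mod 59), x ≡ 18 (mod 47) ⇒ x ≡ 1052 (mod 2773).

1052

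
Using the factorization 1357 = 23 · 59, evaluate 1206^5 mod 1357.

1077

Mod 23: 1206 ≡ 10; 10^5 ≡ 19 (mod 23).
Mod 59: 1206 ≡ 26; 26^5 ≡ 15 (mod 59).
Combine by CRT: x ≡ 19 (mod 23), x ≡ 15 (mod 59) ⇒ x ≡ 1077 (mod 1357).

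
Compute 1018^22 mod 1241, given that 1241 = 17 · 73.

Mod 17: 1018 ≡ 15; by Fermat, exponent reduces to 22 mod 16 = 6; 15^6 ≡ 13 (mod 17).
Mod 73: 1018 ≡ 69; 69^22 ≡ 37 (mod 73).
Combine by CRT: x ≡ 13 (mod 17), x ≡ 37 (mod 73) ⇒ x ≡ 183 (mod 1241).

183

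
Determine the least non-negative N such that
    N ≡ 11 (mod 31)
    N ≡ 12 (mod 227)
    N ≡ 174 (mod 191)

The moduli are pairwise coprime; M = 31·227·191 = 1344067.
M/31 = 43357; 43357 ≡ 19 (mod 31); 19·18 ≡ 1, so inverse 18.
M/227 = 5921; 5921 ≡ 19 (mod 227); 19·12 ≡ 1, so inverse 12.
M/191 = 7037; 7037 ≡ 161 (mod 191); 161·70 ≡ 1, so inverse 70.
N ≡ 11·43357·18 + 12·5921·12 + 174·7037·70 = 95147970.
95147970 mod 1344067 = 1063280.

1063280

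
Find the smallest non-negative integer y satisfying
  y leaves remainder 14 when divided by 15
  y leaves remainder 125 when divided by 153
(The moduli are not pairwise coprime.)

Combine the congruences pairwise.
gcd(15, 153) = 3 and 3 | (125 − 14), so the pair is consistent; merging gives y ≡ 584 (mod 765), where 765 = lcm(15, 153).
The solution is unique modulo lcm(15, 153) = 765.

584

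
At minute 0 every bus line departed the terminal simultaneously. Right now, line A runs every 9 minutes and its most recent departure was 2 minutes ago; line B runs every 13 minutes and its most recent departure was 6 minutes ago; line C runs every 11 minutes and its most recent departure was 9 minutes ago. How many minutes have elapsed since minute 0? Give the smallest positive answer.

812

The moduli are pairwise coprime; N = 9·13·11 = 1287.
N/9 = 143; 143 ≡ 8 (mod 9); 8·8 ≡ 1, so inverse 8.
N/13 = 99; 99 ≡ 8 (mod 13); 8·5 ≡ 1, so inverse 5.
N/11 = 117; 117 ≡ 7 (mod 11); 7·8 ≡ 1, so inverse 8.
t ≡ 2·143·8 + 6·99·5 + 9·117·8 = 13682.
13682 mod 1287 = 812.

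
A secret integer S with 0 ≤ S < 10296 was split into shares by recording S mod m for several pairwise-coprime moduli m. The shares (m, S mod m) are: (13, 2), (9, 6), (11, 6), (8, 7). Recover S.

1887

From S ≡ 2 (mod 13) write S = 2 + 13t. Substituting into S ≡ 6 (mod 9) gives 13t ≡ 4 (mod 9), and since 4⁻¹ ≡ 7 (mod 9), t ≡ 1. Hence S ≡ 2 + 13·1 = 15 (mod 117).
From S ≡ 15 (mod 117) write S = 15 + 117t. Substituting into S ≡ 6 (mod 11) gives 117t ≡ 2 (mod 11), and since 7⁻¹ ≡ 8 (mod 11), t ≡ 5. Hence S ≡ 15 + 117·5 = 600 (mod 1287).
From S ≡ 600 (mod 1287) write S = 600 + 1287t. Substituting into S ≡ 7 (mod 8) gives 1287t ≡ 7 (mod 8), and since 7⁻¹ ≡ 7 (mod 8), t ≡ 1. Hence S ≡ 600 + 1287·1 = 1887 (mod 10296).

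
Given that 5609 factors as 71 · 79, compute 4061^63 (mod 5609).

4590

Mod 71: 4061 ≡ 14; 14^63 ≡ 46 (mod 71).
Mod 79: 4061 ≡ 32; 32^63 ≡ 8 (mod 79).
Combine by CRT: x ≡ 46 (mod 71), x ≡ 8 (mod 79) ⇒ x ≡ 4590 (mod 5609).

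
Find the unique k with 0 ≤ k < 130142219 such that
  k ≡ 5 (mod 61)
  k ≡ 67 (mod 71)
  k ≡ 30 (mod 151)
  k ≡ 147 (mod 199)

57905963

From k ≡ 5 (mod 61) write k = 5 + 61t. Substituting into k ≡ 67 (mod 71) gives 61t ≡ 62 (mod 71), and since 61⁻¹ ≡ 7 (mod 71), t ≡ 8. Hence k ≡ 5 + 61·8 = 493 (mod 4331).
From k ≡ 493 (mod 4331) write k = 493 + 4331t. Substituting into k ≡ 30 (mod 151) gives 4331t ≡ 141 (mod 151), and since 103⁻¹ ≡ 22 (mod 151), t ≡ 82. Hence k ≡ 493 + 4331·82 = 355635 (mod 653981).
From k ≡ 355635 (mod 653981) write k = 355635 + 653981t. Substituting into k ≡ 147 (mod 199) gives 653981t ≡ 125 (mod 199), and since 67⁻¹ ≡ 101 (mod 199), t ≡ 88. Hence k ≡ 355635 + 653981·88 = 57905963 (mod 130142219).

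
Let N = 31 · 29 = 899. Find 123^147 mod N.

30

Mod 31: 123 ≡ 30; by Fermat, exponent reduces to 147 mod 30 = 27; 30^27 ≡ 30 (mod 31).
Mod 29: 123 ≡ 7; by Fermat, exponent reduces to 147 mod 28 = 7; 7^7 ≡ 1 (mod 29).
Combine by CRT: x ≡ 30 (mod 31), x ≡ 1 (mod 29) ⇒ x ≡ 30 (mod 899).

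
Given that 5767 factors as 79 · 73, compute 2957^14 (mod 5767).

3739

Mod 79: 2957 ≡ 34; 34^14 ≡ 26 (mod 79).
Mod 73: 2957 ≡ 37; 37^14 ≡ 16 (mod 73).
Combine by CRT: x ≡ 26 (mod 79), x ≡ 16 (mod 73) ⇒ x ≡ 3739 (mod 5767).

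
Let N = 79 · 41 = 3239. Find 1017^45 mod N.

2984

Mod 79: 1017 ≡ 69; 69^45 ≡ 61 (mod 79).
Mod 41: 1017 ≡ 33; by Fermat, exponent reduces to 45 mod 40 = 5; 33^5 ≡ 32 (mod 41).
Combine by CRT: x ≡ 61 (mod 79), x ≡ 32 (mod 41) ⇒ x ≡ 2984 (mod 3239).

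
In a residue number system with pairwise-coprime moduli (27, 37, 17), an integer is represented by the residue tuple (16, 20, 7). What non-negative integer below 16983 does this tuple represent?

7198

From x ≡ 16 (mod 27) write x = 16 + 27t. Substituting into x ≡ 20 (mod 37) gives 27t ≡ 4 (mod 37), and since 27⁻¹ ≡ 11 (mod 37), t ≡ 7. Hence x ≡ 16 + 27·7 = 205 (mod 999).
From x ≡ 205 (mod 999) write x = 205 + 999t. Substituting into x ≡ 7 (mod 17) gives 999t ≡ 6 (mod 17), and since 13⁻¹ ≡ 4 (mod 17), t ≡ 7. Hence x ≡ 205 + 999·7 = 7198 (mod 16983).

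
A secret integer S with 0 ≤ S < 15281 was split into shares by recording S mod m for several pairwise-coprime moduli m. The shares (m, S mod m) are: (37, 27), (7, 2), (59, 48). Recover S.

14975

From S ≡ 27 (mod 37) write S = 27 + 37t. Substituting into S ≡ 2 (mod 7) gives 37t ≡ 3 (mod 7), and since 2⁻¹ ≡ 4 (mod 7), t ≡ 5. Hence S ≡ 27 + 37·5 = 212 (mod 259).
From S ≡ 212 (mod 259) write S = 212 + 259t. Substituting into S ≡ 48 (mod 59) gives 259t ≡ 13 (mod 59), and since 23⁻¹ ≡ 18 (mod 59), t ≡ 57. Hence S ≡ 212 + 259·57 = 14975 (mod 15281).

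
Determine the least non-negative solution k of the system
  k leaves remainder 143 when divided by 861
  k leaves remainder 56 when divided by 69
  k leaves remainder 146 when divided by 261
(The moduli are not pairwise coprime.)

1040231

Combine the congruences pairwise.
gcd(861, 69) = 3 and 3 | (56 − 143), so the pair is consistent; merging gives k ≡ 10475 (mod 19803), where 19803 = lcm(861, 69).
gcd(19803, 261) = 3 and 3 | (146 − 10475), so the pair is consistent; merging gives k ≡ 1040231 (mod 1722861), where 1722861 = lcm(19803, 261).
The solution is unique modulo lcm(861, 69, 261) = 1722861.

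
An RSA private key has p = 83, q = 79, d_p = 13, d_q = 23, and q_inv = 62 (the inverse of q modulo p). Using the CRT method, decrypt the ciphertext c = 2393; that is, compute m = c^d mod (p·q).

m₁ = c^(d_p) mod p: c ≡ 69 (mod 83), and 69^13 mod 83 = 48.
m₂ = c^(d_q) mod q: c ≡ 23 (mod 79), and 23^23 mod 79 = 55.
h = q_inv·(m₁ − m₂) mod p = 62·(48 − 55) mod 83 = 64.
m = m₂ + h·q = 55 + 64·79 = 5111.

5111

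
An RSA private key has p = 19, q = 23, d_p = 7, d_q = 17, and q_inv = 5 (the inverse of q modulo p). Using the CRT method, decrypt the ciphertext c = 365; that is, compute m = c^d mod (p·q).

m₁ = c^(d_p) mod p: c ≡ 4 (mod 19), and 4^7 mod 19 = 6.
m₂ = c^(d_q) mod q: c ≡ 20 (mod 23), and 20^17 mod 23 = 7.
h = q_inv·(m₁ − m₂) mod p = 5·(6 − 7) mod 19 = 14.
m = m₂ + h·q = 7 + 14·23 = 329.

329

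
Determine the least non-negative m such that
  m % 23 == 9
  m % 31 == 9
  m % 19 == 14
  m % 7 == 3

From m ≡ 9 (mod 23) write m = 9 + 23t. Substituting into m ≡ 9 (mod 31) gives 23t ≡ 0 (mod 31), and since 23⁻¹ ≡ 27 (mod 31), t ≡ 0. Hence m ≡ 9 + 23·0 = 9 (mod 713).
From m ≡ 9 (mod 713) write m = 9 + 713t. Substituting into m ≡ 14 (mod 19) gives 713t ≡ 5 (mod 19), and since 10⁻¹ ≡ 2 (mod 19), t ≡ 10. Hence m ≡ 9 + 713·10 = 7139 (mod 13547).
From m ≡ 7139 (mod 13547) write m = 7139 + 13547t. Substituting into m ≡ 3 (mod 7) gives 13547t ≡ 4 (mod 7), and since 2⁻¹ ≡ 4 (mod 7), t ≡ 2. Hence m ≡ 7139 + 13547·2 = 34233 (mod 94829).

34233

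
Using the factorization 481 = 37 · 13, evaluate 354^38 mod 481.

256

Mod 37: 354 ≡ 21; by Fermat, exponent reduces to 38 mod 36 = 2; 21^2 ≡ 34 (mod 37).
Mod 13: 354 ≡ 3; by Fermat, exponent reduces to 38 mod 12 = 2; 3^2 ≡ 9 (mod 13).
Combine by CRT: x ≡ 34 (mod 37), x ≡ 9 (mod 13) ⇒ x ≡ 256 (mod 481).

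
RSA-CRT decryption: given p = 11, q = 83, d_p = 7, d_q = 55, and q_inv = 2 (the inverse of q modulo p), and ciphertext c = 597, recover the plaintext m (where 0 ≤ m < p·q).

515

m₁ = c^(d_p) mod p: c ≡ 3 (mod 11), and 3^7 mod 11 = 9.
m₂ = c^(d_q) mod q: c ≡ 16 (mod 83), and 16^55 mod 83 = 17.
h = q_inv·(m₁ − m₂) mod p = 2·(9 − 17) mod 11 = 6.
m = m₂ + h·q = 17 + 6·83 = 515.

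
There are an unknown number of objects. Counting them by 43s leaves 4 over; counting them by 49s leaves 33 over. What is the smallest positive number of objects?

1552

Combine the congruences pairwise.
From N ≡ 4 (mod 43) write N = 4 + 43t. Substituting into N ≡ 33 (mod 49) gives 43t ≡ 29 (mod 49), and since 43⁻¹ ≡ 8 (mod 49), t ≡ 36. Hence N ≡ 4 + 43·36 = 1552 (mod 2107).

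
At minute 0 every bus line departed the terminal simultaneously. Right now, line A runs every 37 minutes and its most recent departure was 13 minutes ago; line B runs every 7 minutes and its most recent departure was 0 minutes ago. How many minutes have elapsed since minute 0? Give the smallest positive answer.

161

Combine the congruences pairwise.
From t ≡ 13 (mod 37) write t = 13 + 37s. Substituting into t ≡ 0 (mod 7) gives 37s ≡ 1 (mod 7), and since 2⁻¹ ≡ 4 (mod 7), s ≡ 4. Hence t ≡ 13 + 37·4 = 161 (mod 259).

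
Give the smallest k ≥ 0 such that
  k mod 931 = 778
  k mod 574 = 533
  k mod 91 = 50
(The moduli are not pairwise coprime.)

Combine the congruences pairwise.
gcd(931, 574) = 7 and 7 | (533 − 778), so the pair is consistent; merging gives k ≡ 16605 (mod 76342), where 76342 = lcm(931, 574).
gcd(76342, 91) = 7 and 7 | (50 − 16605), so the pair is consistent; merging gives k ≡ 932709 (mod 992446), where 992446 = lcm(76342, 91).
The solution is unique modulo lcm(931, 574, 91) = 992446.

932709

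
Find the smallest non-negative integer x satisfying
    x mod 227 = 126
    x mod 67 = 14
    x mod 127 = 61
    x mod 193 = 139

321960809

The moduli are pairwise coprime; N = 227·67·127·193 = 372787799.
N/227 = 1642237; 1642237 ≡ 119 (mod 227); 119·124 ≡ 1, so inverse 124.
N/67 = 5563997; 5563997 ≡ 49 (mod 67); 49·26 ≡ 1, so inverse 26.
N/127 = 2935337; 2935337 ≡ 113 (mod 127); 113·9 ≡ 1, so inverse 9.
N/193 = 1931543; 1931543 ≡ 192 (mod 193); 192·192 ≡ 1, so inverse 192.
x ≡ 126·1642237·124 + 14·5563997·26 + 61·2935337·9 + 139·1931543·192 = 80844125393.
80844125393 mod 372787799 = 321960809.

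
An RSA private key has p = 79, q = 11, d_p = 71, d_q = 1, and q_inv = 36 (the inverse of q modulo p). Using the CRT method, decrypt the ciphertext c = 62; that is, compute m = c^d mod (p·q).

304

m₁ = c^(d_p) mod p: c ≡ 62 (mod 79), and 62^71 mod 79 = 67.
m₂ = c^(d_q) mod q: c ≡ 7 (mod 11), and 7^1 mod 11 = 7.
h = q_inv·(m₁ − m₂) mod p = 36·(67 − 7) mod 79 = 27.
m = m₂ + h·q = 7 + 27·11 = 304.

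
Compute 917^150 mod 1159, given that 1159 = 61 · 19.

121

Mod 61: 917 ≡ 2; by Fermat, exponent reduces to 150 mod 60 = 30; 2^30 ≡ 60 (mod 61).
Mod 19: 917 ≡ 5; by Fermat, exponent reduces to 150 mod 18 = 6; 5^6 ≡ 7 (mod 19).
Combine by CRT: x ≡ 60 (mod 61), x ≡ 7 (mod 19) ⇒ x ≡ 121 (mod 1159).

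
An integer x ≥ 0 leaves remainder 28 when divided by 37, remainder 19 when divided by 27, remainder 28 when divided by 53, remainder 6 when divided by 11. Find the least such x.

The moduli are pairwise coprime; N = 37·27·53·11 = 582417.
N/37 = 15741; 15741 ≡ 16 (mod 37); 16·7 ≡ 1, so inverse 7.
N/27 = 21571; 21571 ≡ 25 (mod 27); 25·13 ≡ 1, so inverse 13.
N/53 = 10989; 10989 ≡ 18 (mod 53); 18·3 ≡ 1, so inverse 3.
N/11 = 52947; 52947 ≡ 4 (mod 11); 4·3 ≡ 1, so inverse 3.
x ≡ 28·15741·7 + 19·21571·13 + 28·10989·3 + 6·52947·3 = 10289395.
10289395 mod 582417 = 388306.

388306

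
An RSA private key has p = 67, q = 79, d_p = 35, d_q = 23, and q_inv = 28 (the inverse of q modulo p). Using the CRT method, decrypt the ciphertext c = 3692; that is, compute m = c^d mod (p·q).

3770

m₁ = c^(d_p) mod p: c ≡ 7 (mod 67), and 7^35 mod 67 = 18.
m₂ = c^(d_q) mod q: c ≡ 58 (mod 79), and 58^23 mod 79 = 57.
h = q_inv·(m₁ − m₂) mod p = 28·(18 − 57) mod 67 = 47.
m = m₂ + h·q = 57 + 47·79 = 3770.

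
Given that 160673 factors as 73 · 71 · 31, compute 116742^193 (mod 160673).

Mod 73: 116742 ≡ 15; by Fermat, exponent reduces to 193 mod 72 = 49; 15^49 ≡ 11 (mod 73).
Mod 71: 116742 ≡ 18; by Fermat, exponent reduces to 193 mod 70 = 53; 18^53 ≡ 36 (mod 71).
Mod 31: 116742 ≡ 27; by Fermat, exponent reduces to 193 mod 30 = 13; 27^13 ≡ 29 (mod 31).
Combine by CRT: x ≡ 11 (mod 73), x ≡ 36 (mod 71), x ≡ 29 (mod 31) ⇒ x ≡ 44979 (mod 160673).

44979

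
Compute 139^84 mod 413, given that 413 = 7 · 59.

29

Mod 7: 139 ≡ 6; since 6 | 84, by Fermat 6^84 ≡ 1 (mod 7).
Mod 59: 139 ≡ 21; by Fermat, exponent reduces to 84 mod 58 = 26; 21^26 ≡ 29 (mod 59).
Combine by CRT: x ≡ 1 (mod 7), x ≡ 29 (mod 59) ⇒ x ≡ 29 (mod 413).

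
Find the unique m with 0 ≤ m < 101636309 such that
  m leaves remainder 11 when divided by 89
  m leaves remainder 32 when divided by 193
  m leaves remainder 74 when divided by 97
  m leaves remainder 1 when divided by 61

12291623

The moduli are pairwise coprime; N = 89·193·97·61 = 101636309.
N/89 = 1141981; 1141981 ≡ 22 (mod 89); 22·85 ≡ 1, so inverse 85.
N/193 = 526613; 526613 ≡ 109 (mod 193); 109·85 ≡ 1, so inverse 85.
N/97 = 1047797; 1047797 ≡ 3 (mod 97); 3·65 ≡ 1, so inverse 65.
N/61 = 1666169; 1666169 ≡ 15 (mod 61); 15·57 ≡ 1, so inverse 57.
m ≡ 11·1141981·85 + 32·526613·85 + 74·1047797·65 + 1·1666169·57 = 7635014798.
7635014798 mod 101636309 = 12291623.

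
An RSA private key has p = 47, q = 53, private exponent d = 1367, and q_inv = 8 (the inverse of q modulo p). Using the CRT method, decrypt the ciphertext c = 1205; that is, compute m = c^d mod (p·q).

d_p = d mod (p−1) = 1367 mod 46 = 33; d_q = d mod (q−1) = 15.
m₁ = c^(d_p) mod p: c ≡ 30 (mod 47), and 30^33 mod 47 = 19.
m₂ = c^(d_q) mod q: c ≡ 39 (mod 53), and 39^15 mod 53 = 50.
h = q_inv·(m₁ − m₂) mod p = 8·(19 − 50) mod 47 = 34.
m = m₂ + h·q = 50 + 34·53 = 1852.

1852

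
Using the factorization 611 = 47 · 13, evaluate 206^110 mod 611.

524

Mod 47: 206 ≡ 18; by Fermat, exponent reduces to 110 mod 46 = 18; 18^18 ≡ 7 (mod 47).
Mod 13: 206 ≡ 11; by Fermat, exponent reduces to 110 mod 12 = 2; 11^2 ≡ 4 (mod 13).
Combine by CRT: x ≡ 7 (mod 47), x ≡ 4 (mod 13) ⇒ x ≡ 524 (mod 611).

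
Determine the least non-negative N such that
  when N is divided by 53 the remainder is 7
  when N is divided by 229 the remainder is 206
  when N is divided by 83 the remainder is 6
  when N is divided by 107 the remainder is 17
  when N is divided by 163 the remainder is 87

The moduli are pairwise coprime; M = 53·229·83·107·163 = 17569557611.
M/53 = 331501087; 331501087 ≡ 26 (mod 53); 26·51 ≡ 1, so inverse 51.
M/229 = 76722959; 76722959 ≡ 173 (mod 229); 173·184 ≡ 1, so inverse 184.
M/83 = 211681417; 211681417 ≡ 43 (mod 83); 43·56 ≡ 1, so inverse 56.
M/107 = 164201473; 164201473 ≡ 22 (mod 107); 22·73 ≡ 1, so inverse 73.
M/163 = 107788697; 107788697 ≡ 57 (mod 163); 57·143 ≡ 1, so inverse 143.
N ≡ 7·331501087·51 + 206·76722959·184 + 6·211681417·56 + 17·164201473·73 + 87·107788697·143 = 4642351089477.
4642351089477 mod 17569557611 = 3987880173.

3987880173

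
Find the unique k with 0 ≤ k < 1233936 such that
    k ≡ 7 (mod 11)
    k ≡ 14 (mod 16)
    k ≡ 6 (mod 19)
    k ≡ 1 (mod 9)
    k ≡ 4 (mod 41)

The moduli are pairwise coprime; N = 11·16·19·9·41 = 1233936.
N/11 = 112176; 112176 ≡ 9 (mod 11); 9·5 ≡ 1, so inverse 5.
N/16 = 77121; 77121 ≡ 1 (mod 16), inverse 1.
N/19 = 64944; 64944 ≡ 2 (mod 19); 2·10 ≡ 1, so inverse 10.
N/9 = 137104; 137104 ≡ 7 (mod 9); 7·4 ≡ 1, so inverse 4.
N/41 = 30096; 30096 ≡ 2 (mod 41); 2·21 ≡ 1, so inverse 21.
k ≡ 7·112176·5 + 14·77121·1 + 6·64944·10 + 1·137104·4 + 4·30096·21 = 11978974.
11978974 mod 1233936 = 873550.

873550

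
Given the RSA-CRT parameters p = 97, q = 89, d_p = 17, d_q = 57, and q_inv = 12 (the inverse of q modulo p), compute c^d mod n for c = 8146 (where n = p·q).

m₁ = c^(d_p) mod p: c ≡ 95 (mod 97), and 95^17 mod 97 = 72.
m₂ = c^(d_q) mod q: c ≡ 47 (mod 89), and 47^57 mod 89 = 10.
h = q_inv·(m₁ − m₂) mod p = 12·(72 − 10) mod 97 = 65.
m = m₂ + h·q = 10 + 65·89 = 5795.

5795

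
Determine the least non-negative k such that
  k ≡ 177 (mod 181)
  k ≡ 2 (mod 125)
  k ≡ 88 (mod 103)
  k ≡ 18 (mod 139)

121170627

The moduli are pairwise coprime; N = 181·125·103·139 = 323922125.
N/181 = 1789625; 1789625 ≡ 78 (mod 181); 78·123 ≡ 1, so inverse 123.
N/125 = 2591377; 2591377 ≡ 2 (mod 125); 2·63 ≡ 1, so inverse 63.
N/103 = 3144875; 3144875 ≡ 79 (mod 103); 79·30 ≡ 1, so inverse 30.
N/139 = 2330375; 2330375 ≡ 40 (mod 139); 40·73 ≡ 1, so inverse 73.
k ≡ 177·1789625·123 + 2·2591377·63 + 88·3144875·30 + 18·2330375·73 = 50653022127.
50653022127 mod 323922125 = 121170627.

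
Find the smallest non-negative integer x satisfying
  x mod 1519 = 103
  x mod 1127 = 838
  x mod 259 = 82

68458

Combine the congruences pairwise.
gcd(1519, 1127) = 49 and 49 | (838 − 103), so the pair is consistent; merging gives x ≡ 33521 (mod 34937), where 34937 = lcm(1519, 1127).
gcd(34937, 259) = 7 and 7 | (82 − 33521), so the pair is consistent; merging gives x ≡ 68458 (mod 1292669), where 1292669 = lcm(34937, 259).
The solution is unique modulo lcm(1519, 1127, 259) = 1292669.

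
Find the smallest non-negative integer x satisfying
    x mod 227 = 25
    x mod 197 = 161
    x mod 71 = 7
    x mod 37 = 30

The moduli are pairwise coprime; N = 227·197·71·37 = 117476813.
N/227 = 517519; 517519 ≡ 186 (mod 227); 186·155 ≡ 1, so inverse 155.
N/197 = 596329; 596329 ≡ 10 (mod 197); 10·138 ≡ 1, so inverse 138.
N/71 = 1654603; 1654603 ≡ 19 (mod 71); 19·15 ≡ 1, so inverse 15.
N/37 = 3175049; 3175049 ≡ 5 (mod 37); 5·15 ≡ 1, so inverse 15.
x ≡ 25·517519·155 + 161·596329·138 + 7·1654603·15 + 30·3175049·15 = 16857129212.
16857129212 mod 117476813 = 57944953.

57944953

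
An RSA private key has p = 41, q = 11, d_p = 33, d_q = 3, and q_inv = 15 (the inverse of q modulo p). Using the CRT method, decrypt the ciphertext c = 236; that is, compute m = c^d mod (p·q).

m₁ = c^(d_p) mod p: c ≡ 31 (mod 41), and 31^33 mod 41 = 25.
m₂ = c^(d_q) mod q: c ≡ 5 (mod 11), and 5^3 mod 11 = 4.
h = q_inv·(m₁ − m₂) mod p = 15·(25 − 4) mod 41 = 28.
m = m₂ + h·q = 4 + 28·11 = 312.

312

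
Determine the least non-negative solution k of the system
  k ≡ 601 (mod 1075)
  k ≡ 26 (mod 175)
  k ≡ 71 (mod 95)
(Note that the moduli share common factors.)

gcd(1075, 175) = 25 and 25 | (26 − 601), so the pair is consistent; merging gives k ≡ 5976 (mod 7525), where 7525 = lcm(1075, 175).
gcd(7525, 95) = 5 and 5 | (71 − 5976), so the pair is consistent; merging gives k ≡ 36076 (mod 142975), where 142975 = lcm(7525, 95).
The solution is unique modulo lcm(1075, 175, 95) = 142975.

36076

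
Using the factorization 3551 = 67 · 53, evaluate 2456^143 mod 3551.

507

Mod 67: 2456 ≡ 44; by Fermat, exponent reduces to 143 mod 66 = 11; 44^11 ≡ 38 (mod 67).
Mod 53: 2456 ≡ 18; by Fermat, exponent reduces to 143 mod 52 = 39; 18^39 ≡ 30 (mod 53).
Combine by CRT: x ≡ 38 (mod 67), x ≡ 30 (mod 53) ⇒ x ≡ 507 (mod 3551).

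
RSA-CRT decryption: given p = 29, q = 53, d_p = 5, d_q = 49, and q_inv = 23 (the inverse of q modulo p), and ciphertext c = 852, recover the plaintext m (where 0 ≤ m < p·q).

m₁ = c^(d_p) mod p: c ≡ 11 (mod 29), and 11^5 mod 29 = 14.
m₂ = c^(d_q) mod q: c ≡ 4 (mod 53), and 4^49 mod 53 = 29.
h = q_inv·(m₁ − m₂) mod p = 23·(14 − 29) mod 29 = 3.
m = m₂ + h·q = 29 + 3·53 = 188.

188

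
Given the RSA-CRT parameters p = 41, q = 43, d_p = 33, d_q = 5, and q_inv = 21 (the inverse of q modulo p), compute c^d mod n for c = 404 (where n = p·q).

m₁ = c^(d_p) mod p: c ≡ 35 (mod 41), and 35^33 mod 41 = 24.
m₂ = c^(d_q) mod q: c ≡ 17 (mod 43), and 17^5 mod 43 = 40.
h = q_inv·(m₁ − m₂) mod p = 21·(24 − 40) mod 41 = 33.
m = m₂ + h·q = 40 + 33·43 = 1459.

1459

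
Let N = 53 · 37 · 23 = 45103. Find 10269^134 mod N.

42924

Mod 53: 10269 ≡ 40; by Fermat, exponent reduces to 134 mod 52 = 30; 40^30 ≡ 47 (mod 53).
Mod 37: 10269 ≡ 20; by Fermat, exponent reduces to 134 mod 36 = 26; 20^26 ≡ 4 (mod 37).
Mod 23: 10269 ≡ 11; by Fermat, exponent reduces to 134 mod 22 = 2; 11^2 ≡ 6 (mod 23).
Combine by CRT: x ≡ 47 (mod 53), x ≡ 4 (mod 37), x ≡ 6 (mod 23) ⇒ x ≡ 42924 (mod 45103).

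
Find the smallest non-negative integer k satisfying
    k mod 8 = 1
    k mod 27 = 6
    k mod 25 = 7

3057

The moduli are pairwise coprime; N = 8·27·25 = 5400.
N/8 = 675; 675 ≡ 3 (mod 8); 3·3 ≡ 1, so inverse 3.
N/27 = 200; 200 ≡ 11 (mod 27); 11·5 ≡ 1, so inverse 5.
N/25 = 216; 216 ≡ 16 (mod 25); 16·11 ≡ 1, so inverse 11.
k ≡ 1·675·3 + 6·200·5 + 7·216·11 = 24657.
24657 mod 5400 = 3057.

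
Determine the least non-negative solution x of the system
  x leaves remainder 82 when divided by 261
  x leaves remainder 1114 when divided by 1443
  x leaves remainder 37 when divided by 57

Combine the congruences pairwise.
gcd(261, 1443) = 3 and 3 | (1114 − 82), so the pair is consistent; merging gives x ≡ 28531 (mod 125541), where 125541 = lcm(261, 1443).
gcd(125541, 57) = 3 and 3 | (37 − 28531), so the pair is consistent; merging gives x ≡ 1911646 (mod 2385279), where 2385279 = lcm(125541, 57).
The solution is unique modulo lcm(261, 1443, 57) = 2385279.

1911646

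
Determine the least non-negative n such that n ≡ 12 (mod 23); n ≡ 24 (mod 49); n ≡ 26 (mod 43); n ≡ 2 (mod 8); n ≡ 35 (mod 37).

10686042

Combine the congruences pairwise.
From n ≡ 12 (mod 23) write n = 12 + 23t. Substituting into n ≡ 24 (mod 49) gives 23t ≡ 12 (mod 49), and since 23⁻¹ ≡ 32 (mod 49), t ≡ 41. Hence n ≡ 12 + 23·41 = 955 (mod 1127).
From n ≡ 955 (mod 1127) write n = 955 + 1127t. Substituting into n ≡ 26 (mod 43) gives 1127t ≡ 17 (mod 43), and since 9⁻¹ ≡ 24 (mod 43), t ≡ 21. Hence n ≡ 955 + 1127·21 = 24622 (mod 48461).
From n ≡ 24622 (mod 48461) write n = 24622 + 48461t. Substituting into n ≡ 2 (mod 8) gives 48461t ≡ 4 (mod 8), and since 5⁻¹ ≡ 5 (mod 8), t ≡ 4. Hence n ≡ 24622 + 48461·4 = 218466 (mod 387688).
From n ≡ 218466 (mod 387688) write n = 218466 + 387688t. Substituting into n ≡ 35 (mod 37) gives 387688t ≡ 17 (mod 37), and since 2⁻¹ ≡ 19 (mod 37), t ≡ 27. Hence n ≡ 218466 + 387688·27 = 10686042 (mod 14344456).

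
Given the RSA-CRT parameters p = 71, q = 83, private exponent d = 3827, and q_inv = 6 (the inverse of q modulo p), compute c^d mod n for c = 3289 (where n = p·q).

4524

d_p = d mod (p−1) = 3827 mod 70 = 47; d_q = d mod (q−1) = 55.
m₁ = c^(d_p) mod p: c ≡ 23 (mod 71), and 23^47 mod 71 = 51.
m₂ = c^(d_q) mod q: c ≡ 52 (mod 83), and 52^55 mod 83 = 42.
h = q_inv·(m₁ − m₂) mod p = 6·(51 − 42) mod 71 = 54.
m = m₂ + h·q = 42 + 54·83 = 4524.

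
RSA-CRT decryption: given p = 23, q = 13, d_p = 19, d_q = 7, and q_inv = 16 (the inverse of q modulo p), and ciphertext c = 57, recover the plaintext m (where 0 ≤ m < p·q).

m₁ = c^(d_p) mod p: c ≡ 11 (mod 23), and 11^19 mod 23 = 15.
m₂ = c^(d_q) mod q: c ≡ 5 (mod 13), and 5^7 mod 13 = 8.
h = q_inv·(m₁ − m₂) mod p = 16·(15 − 8) mod 23 = 20.
m = m₂ + h·q = 8 + 20·13 = 268.

268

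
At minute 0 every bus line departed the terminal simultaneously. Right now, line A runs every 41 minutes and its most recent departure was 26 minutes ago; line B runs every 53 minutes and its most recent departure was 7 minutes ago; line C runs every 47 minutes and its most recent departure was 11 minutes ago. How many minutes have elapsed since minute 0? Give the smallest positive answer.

41559

Combine the congruences pairwise.
From t ≡ 26 (mod 41) write t = 26 + 41s. Substituting into t ≡ 7 (mod 53) gives 41s ≡ 34 (mod 53), and since 41⁻¹ ≡ 22 (mod 53), s ≡ 6. Hence t ≡ 26 + 41·6 = 272 (mod 2173).
From t ≡ 272 (mod 2173) write t = 272 + 2173s. Substituting into t ≡ 11 (mod 47) gives 2173s ≡ 21 (mod 47), and since 11⁻¹ ≡ 30 (mod 47), s ≡ 19. Hence t ≡ 272 + 2173·19 = 41559 (mod 102131).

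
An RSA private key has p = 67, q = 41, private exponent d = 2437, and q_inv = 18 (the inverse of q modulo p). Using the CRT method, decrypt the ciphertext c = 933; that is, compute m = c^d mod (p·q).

d_p = d mod (p−1) = 2437 mod 66 = 61; d_q = d mod (q−1) = 37.
m₁ = c^(d_p) mod p: c ≡ 62 (mod 67), and 62^61 mod 67 = 14.
m₂ = c^(d_q) mod q: c ≡ 31 (mod 41), and 31^37 mod 41 = 23.
h = q_inv·(m₁ − m₂) mod p = 18·(14 − 23) mod 67 = 39.
m = m₂ + h·q = 23 + 39·41 = 1622.

1622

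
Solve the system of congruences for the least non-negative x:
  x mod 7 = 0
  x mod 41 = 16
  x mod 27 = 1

2107

The moduli are pairwise coprime; N = 7·41·27 = 7749.
N/7 = 1107; 1107 ≡ 1 (mod 7), inverse 1.
N/41 = 189; 189 ≡ 25 (mod 41); 25·23 ≡ 1, so inverse 23.
N/27 = 287; 287 ≡ 17 (mod 27); 17·8 ≡ 1, so inverse 8.
x ≡ 0·1107·1 + 16·189·23 + 1·287·8 = 71848.
71848 mod 7749 = 2107.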